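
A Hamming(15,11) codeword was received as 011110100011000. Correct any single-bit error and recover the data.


Syndrome = 0: no error detected

Data: 11010011000 (no errors)


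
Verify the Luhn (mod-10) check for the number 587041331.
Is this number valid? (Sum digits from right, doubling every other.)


Luhn sum = 35
35 mod 10 = 5

Invalid (Luhn sum mod 10 = 5)


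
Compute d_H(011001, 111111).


XOR: 100110
Count of 1s: 3

3


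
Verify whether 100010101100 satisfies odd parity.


Number of 1s: 5

Yes, parity is correct (5 ones)


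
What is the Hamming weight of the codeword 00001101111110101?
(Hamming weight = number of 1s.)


Counting 1s in 00001101111110101

10


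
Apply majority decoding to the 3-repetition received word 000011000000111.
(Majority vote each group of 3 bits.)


Groups: 000, 011, 000, 000, 111
Majority votes: 01001

01001


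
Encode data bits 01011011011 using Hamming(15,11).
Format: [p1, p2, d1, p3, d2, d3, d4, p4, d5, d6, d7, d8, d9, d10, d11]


Parity bits: p1=1, p2=0, p3=1, p4=1

100110111011011


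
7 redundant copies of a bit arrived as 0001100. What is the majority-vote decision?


Ones: 2 out of 7
Threshold: 4

0 (2/7 voted 1)


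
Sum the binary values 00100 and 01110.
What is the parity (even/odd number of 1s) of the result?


00100 = 4
01110 = 14
Sum = 18 = 10010
1s count = 2

even parity (2 ones in 10010)


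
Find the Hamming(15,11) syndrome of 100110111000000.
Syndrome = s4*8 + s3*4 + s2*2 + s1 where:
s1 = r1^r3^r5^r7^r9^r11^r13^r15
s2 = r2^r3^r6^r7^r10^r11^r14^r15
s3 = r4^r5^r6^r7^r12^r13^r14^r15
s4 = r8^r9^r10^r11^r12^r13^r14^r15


s1=0, s2=1, s3=1, s4=0

Syndrome = 6 (error at position 6)


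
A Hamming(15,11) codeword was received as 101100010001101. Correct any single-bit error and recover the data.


Syndrome = 0: no error detected

Data: 10000001101 (no errors)


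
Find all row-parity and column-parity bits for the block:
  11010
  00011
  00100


Row parities: 101
Column parities: 11101

Row P: 101, Col P: 11101, Corner: 0


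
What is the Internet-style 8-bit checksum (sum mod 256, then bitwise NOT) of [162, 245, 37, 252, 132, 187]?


Sum = 1015 mod 256 = 247
Complement = 8

8


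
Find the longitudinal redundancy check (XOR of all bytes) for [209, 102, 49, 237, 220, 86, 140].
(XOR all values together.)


XOR chain: 209 ^ 102 ^ 49 ^ 237 ^ 220 ^ 86 ^ 140 = 109

109


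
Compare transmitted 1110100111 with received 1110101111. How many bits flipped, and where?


XOR: 0000001000

1 error(s) at position(s): 6


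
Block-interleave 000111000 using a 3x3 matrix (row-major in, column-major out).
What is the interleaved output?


Matrix:
  000
  111
  000
Read columns: 010010010

010010010


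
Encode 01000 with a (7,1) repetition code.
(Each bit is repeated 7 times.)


Each bit -> 7 copies

00000001111111000000000000000000000


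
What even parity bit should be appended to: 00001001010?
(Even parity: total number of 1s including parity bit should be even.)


Number of 1s in data: 3
Parity bit: 1

1


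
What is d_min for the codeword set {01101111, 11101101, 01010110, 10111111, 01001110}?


Comparing all pairs, minimum distance: 2
Can detect 1 errors, correct 0 errors

2


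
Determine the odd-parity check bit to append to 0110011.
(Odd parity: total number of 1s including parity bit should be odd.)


Number of 1s in data: 4
Parity bit: 1

1


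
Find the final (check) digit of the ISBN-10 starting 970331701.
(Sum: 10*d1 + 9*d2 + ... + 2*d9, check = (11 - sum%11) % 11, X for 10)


Weighted sum: 227
227 mod 11 = 7

Check digit: 4


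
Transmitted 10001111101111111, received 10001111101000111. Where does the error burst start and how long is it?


XOR: 00000000000111000

Burst at position 11, length 3


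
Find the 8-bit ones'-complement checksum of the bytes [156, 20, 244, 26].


Sum = 446 mod 256 = 190
Complement = 65

65


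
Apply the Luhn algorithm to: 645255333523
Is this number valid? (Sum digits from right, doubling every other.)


Luhn sum = 43
43 mod 10 = 3

Invalid (Luhn sum mod 10 = 3)


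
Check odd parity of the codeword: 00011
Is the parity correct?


Number of 1s: 2

No, parity error (2 ones)


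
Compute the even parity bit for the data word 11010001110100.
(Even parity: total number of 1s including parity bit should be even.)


Number of 1s in data: 7
Parity bit: 1

1


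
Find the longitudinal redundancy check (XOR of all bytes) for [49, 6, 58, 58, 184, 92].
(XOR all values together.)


XOR chain: 49 ^ 6 ^ 58 ^ 58 ^ 184 ^ 92 = 211

211


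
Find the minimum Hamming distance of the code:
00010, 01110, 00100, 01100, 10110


Comparing all pairs, minimum distance: 1
Can detect 0 errors, correct 0 errors

1


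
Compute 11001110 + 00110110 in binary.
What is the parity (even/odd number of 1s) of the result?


11001110 = 206
00110110 = 54
Sum = 260 = 100000100
1s count = 2

even parity (2 ones in 100000100)


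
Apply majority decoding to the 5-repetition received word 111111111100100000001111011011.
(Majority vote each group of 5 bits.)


Groups: 11111, 11111, 00100, 00000, 11110, 11011
Majority votes: 110011

110011


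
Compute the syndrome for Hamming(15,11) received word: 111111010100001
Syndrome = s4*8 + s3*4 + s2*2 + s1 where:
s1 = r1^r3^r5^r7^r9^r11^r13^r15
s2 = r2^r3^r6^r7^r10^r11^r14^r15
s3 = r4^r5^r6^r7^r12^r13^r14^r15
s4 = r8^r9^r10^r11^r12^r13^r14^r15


s1=0, s2=1, s3=0, s4=1

Syndrome = 10 (error at position 10)


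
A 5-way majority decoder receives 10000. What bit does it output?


Ones: 1 out of 5
Threshold: 3

0 (1/5 voted 1)


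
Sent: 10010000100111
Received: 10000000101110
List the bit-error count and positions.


XOR: 00010000001001

3 error(s) at position(s): 3, 10, 13


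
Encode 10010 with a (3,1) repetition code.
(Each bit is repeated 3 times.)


Each bit -> 3 copies

111000000111000


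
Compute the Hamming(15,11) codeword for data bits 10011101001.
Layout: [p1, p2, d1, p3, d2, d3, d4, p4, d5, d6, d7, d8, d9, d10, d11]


Parity bits: p1=0, p2=0, p3=1, p4=0

001100101101001


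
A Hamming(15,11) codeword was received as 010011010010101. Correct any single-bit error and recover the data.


Syndrome = 0: no error detected

Data: 01100010101 (no errors)


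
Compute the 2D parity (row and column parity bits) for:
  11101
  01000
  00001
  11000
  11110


Row parities: 01100
Column parities: 10010

Row P: 01100, Col P: 10010, Corner: 0


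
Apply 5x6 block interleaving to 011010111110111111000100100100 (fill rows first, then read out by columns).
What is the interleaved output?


Matrix:
  011010
  111110
  111111
  000100
  100100
Read columns: 011011110011100011111110000100

011011110011100011111110000100


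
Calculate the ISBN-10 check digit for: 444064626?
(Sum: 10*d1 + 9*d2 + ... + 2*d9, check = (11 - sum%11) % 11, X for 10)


Weighted sum: 206
206 mod 11 = 8

Check digit: 3


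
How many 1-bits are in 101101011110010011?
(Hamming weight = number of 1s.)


Counting 1s in 101101011110010011

11


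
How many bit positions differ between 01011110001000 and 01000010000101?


XOR: 00011100001101
Count of 1s: 6

6


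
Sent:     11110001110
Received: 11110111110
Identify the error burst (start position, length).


XOR: 00000110000

Burst at position 5, length 2


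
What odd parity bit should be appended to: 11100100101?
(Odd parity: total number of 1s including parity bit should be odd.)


Number of 1s in data: 6
Parity bit: 1

1


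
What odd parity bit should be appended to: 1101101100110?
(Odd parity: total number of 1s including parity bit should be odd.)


Number of 1s in data: 8
Parity bit: 1

1


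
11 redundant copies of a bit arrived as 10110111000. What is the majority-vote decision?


Ones: 6 out of 11
Threshold: 6

1 (6/11 voted 1)


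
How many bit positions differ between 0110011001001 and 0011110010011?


XOR: 0101101011010
Count of 1s: 7

7


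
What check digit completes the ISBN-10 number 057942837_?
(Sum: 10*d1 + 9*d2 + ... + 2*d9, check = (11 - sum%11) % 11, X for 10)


Weighted sum: 253
253 mod 11 = 0

Check digit: 0


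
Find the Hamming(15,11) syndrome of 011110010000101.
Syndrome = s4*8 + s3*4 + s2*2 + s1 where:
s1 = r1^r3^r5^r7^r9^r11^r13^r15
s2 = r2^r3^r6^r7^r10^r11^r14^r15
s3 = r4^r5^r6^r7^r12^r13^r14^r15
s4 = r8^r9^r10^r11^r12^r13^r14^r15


s1=0, s2=1, s3=0, s4=1

Syndrome = 10 (error at position 10)


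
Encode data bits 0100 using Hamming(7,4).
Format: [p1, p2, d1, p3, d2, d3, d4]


Parity bits: p1=1, p2=0, p3=1

1001100


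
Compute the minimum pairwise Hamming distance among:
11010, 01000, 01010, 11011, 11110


Comparing all pairs, minimum distance: 1
Can detect 0 errors, correct 0 errors

1


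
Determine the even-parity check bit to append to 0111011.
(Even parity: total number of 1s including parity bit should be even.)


Number of 1s in data: 5
Parity bit: 1

1


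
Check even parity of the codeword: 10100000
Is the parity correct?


Number of 1s: 2

Yes, parity is correct (2 ones)


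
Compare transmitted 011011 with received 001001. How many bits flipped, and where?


XOR: 010010

2 error(s) at position(s): 1, 4


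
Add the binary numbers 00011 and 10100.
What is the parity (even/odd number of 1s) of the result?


00011 = 3
10100 = 20
Sum = 23 = 10111
1s count = 4

even parity (4 ones in 10111)


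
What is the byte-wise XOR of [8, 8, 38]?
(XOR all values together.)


XOR chain: 8 ^ 8 ^ 38 = 38

38


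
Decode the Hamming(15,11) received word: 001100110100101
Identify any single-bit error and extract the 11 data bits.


Syndrome = 0: no error detected

Data: 10010100101 (no errors)


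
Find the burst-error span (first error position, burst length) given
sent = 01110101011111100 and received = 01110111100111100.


XOR: 00000010111000000

Burst at position 6, length 5


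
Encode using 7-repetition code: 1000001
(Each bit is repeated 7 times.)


Each bit -> 7 copies

1111111000000000000000000000000000000000001111111


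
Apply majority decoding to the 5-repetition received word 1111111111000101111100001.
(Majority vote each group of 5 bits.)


Groups: 11111, 11111, 00010, 11111, 00001
Majority votes: 11010

11010


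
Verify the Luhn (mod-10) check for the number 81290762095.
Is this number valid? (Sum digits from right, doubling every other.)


Luhn sum = 50
50 mod 10 = 0

Valid (Luhn sum mod 10 = 0)


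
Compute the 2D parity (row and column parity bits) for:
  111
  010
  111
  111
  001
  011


Row parities: 111110
Column parities: 111

Row P: 111110, Col P: 111, Corner: 1


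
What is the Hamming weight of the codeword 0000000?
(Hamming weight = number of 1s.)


Counting 1s in 0000000

0


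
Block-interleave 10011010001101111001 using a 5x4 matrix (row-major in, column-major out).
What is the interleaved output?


Matrix:
  1001
  1010
  0011
  0111
  1001
Read columns: 11001000100111010111

11001000100111010111


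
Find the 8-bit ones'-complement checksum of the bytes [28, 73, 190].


Sum = 291 mod 256 = 35
Complement = 220

220


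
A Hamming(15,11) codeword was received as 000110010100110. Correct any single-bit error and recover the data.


Syndrome = 0: no error detected

Data: 01000100110 (no errors)


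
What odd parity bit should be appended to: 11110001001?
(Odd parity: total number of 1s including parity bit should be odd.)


Number of 1s in data: 6
Parity bit: 1

1


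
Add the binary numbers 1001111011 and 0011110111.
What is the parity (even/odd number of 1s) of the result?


1001111011 = 635
0011110111 = 247
Sum = 882 = 1101110010
1s count = 6

even parity (6 ones in 1101110010)


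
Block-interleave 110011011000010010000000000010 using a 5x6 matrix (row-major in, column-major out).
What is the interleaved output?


Matrix:
  110011
  011000
  010010
  000000
  000010
Read columns: 100001110001000000001010110000

100001110001000000001010110000


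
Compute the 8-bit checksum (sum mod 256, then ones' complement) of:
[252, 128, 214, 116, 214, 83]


Sum = 1007 mod 256 = 239
Complement = 16

16


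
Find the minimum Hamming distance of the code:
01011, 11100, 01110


Comparing all pairs, minimum distance: 2
Can detect 1 errors, correct 0 errors

2


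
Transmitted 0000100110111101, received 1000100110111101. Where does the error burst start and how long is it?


XOR: 1000000000000000

Burst at position 0, length 1


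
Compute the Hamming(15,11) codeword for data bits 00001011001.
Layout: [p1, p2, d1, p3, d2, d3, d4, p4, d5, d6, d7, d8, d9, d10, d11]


Parity bits: p1=1, p2=0, p3=0, p4=0

100000001011001


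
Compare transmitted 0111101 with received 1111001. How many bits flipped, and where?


XOR: 1000100

2 error(s) at position(s): 0, 4


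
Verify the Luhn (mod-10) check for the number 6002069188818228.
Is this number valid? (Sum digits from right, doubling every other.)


Luhn sum = 65
65 mod 10 = 5

Invalid (Luhn sum mod 10 = 5)


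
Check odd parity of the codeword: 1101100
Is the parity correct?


Number of 1s: 4

No, parity error (4 ones)


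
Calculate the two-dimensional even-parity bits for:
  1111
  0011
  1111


Row parities: 000
Column parities: 0011

Row P: 000, Col P: 0011, Corner: 0


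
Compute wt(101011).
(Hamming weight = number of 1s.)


Counting 1s in 101011

4


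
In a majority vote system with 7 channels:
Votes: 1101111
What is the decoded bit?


Ones: 6 out of 7
Threshold: 4

1 (6/7 voted 1)


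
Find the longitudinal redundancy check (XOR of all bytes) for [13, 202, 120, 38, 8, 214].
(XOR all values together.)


XOR chain: 13 ^ 202 ^ 120 ^ 38 ^ 8 ^ 214 = 71

71


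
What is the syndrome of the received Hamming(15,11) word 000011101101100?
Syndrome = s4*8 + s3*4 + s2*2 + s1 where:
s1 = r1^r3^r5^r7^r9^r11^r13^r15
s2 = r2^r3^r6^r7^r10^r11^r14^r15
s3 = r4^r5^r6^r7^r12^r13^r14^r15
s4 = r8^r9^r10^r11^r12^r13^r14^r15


s1=0, s2=1, s3=1, s4=0

Syndrome = 6 (error at position 6)


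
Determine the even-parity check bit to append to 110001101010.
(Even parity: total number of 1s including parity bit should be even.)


Number of 1s in data: 6
Parity bit: 0

0


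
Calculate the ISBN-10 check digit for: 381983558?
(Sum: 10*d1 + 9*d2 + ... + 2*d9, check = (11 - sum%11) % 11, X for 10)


Weighted sum: 287
287 mod 11 = 1

Check digit: X


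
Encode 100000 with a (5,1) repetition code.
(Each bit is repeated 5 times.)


Each bit -> 5 copies

111110000000000000000000000000


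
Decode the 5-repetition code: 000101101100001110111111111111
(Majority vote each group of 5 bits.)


Groups: 00010, 11011, 00001, 11011, 11111, 11111
Majority votes: 010111

010111


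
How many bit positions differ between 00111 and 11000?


XOR: 11111
Count of 1s: 5

5


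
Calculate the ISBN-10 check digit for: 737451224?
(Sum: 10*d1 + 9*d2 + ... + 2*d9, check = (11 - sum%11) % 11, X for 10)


Weighted sum: 238
238 mod 11 = 7

Check digit: 4


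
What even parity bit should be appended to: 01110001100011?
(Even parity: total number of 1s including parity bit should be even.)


Number of 1s in data: 7
Parity bit: 1

1


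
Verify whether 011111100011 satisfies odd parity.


Number of 1s: 8

No, parity error (8 ones)


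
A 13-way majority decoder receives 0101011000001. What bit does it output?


Ones: 5 out of 13
Threshold: 7

0 (5/13 voted 1)


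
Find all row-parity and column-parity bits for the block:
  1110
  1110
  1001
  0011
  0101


Row parities: 11000
Column parities: 1111

Row P: 11000, Col P: 1111, Corner: 0


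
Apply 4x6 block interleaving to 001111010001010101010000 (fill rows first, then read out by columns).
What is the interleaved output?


Matrix:
  001111
  010001
  010101
  010000
Read columns: 000001111000101010001110

000001111000101010001110


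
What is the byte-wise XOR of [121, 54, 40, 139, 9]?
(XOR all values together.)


XOR chain: 121 ^ 54 ^ 40 ^ 139 ^ 9 = 229

229


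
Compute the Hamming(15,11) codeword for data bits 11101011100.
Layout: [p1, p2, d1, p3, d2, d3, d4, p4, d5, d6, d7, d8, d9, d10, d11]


Parity bits: p1=1, p2=1, p3=0, p4=0

111011001011100


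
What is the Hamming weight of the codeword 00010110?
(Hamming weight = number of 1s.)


Counting 1s in 00010110

3


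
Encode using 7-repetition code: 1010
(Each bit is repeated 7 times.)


Each bit -> 7 copies

1111111000000011111110000000


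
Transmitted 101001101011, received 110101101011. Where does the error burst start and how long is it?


XOR: 011100000000

Burst at position 1, length 3


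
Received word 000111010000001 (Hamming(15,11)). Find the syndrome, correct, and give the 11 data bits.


Syndrome = 0: no error detected

Data: 01100000001 (no errors)


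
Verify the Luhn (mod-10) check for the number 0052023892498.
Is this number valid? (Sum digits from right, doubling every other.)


Luhn sum = 57
57 mod 10 = 7

Invalid (Luhn sum mod 10 = 7)


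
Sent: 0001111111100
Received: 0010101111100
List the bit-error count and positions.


XOR: 0011010000000

3 error(s) at position(s): 2, 3, 5


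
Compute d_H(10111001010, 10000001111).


XOR: 00111000101
Count of 1s: 5

5


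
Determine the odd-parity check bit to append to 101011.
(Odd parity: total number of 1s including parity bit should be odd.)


Number of 1s in data: 4
Parity bit: 1

1


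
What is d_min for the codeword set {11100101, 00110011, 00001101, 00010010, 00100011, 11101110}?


Comparing all pairs, minimum distance: 1
Can detect 0 errors, correct 0 errors

1


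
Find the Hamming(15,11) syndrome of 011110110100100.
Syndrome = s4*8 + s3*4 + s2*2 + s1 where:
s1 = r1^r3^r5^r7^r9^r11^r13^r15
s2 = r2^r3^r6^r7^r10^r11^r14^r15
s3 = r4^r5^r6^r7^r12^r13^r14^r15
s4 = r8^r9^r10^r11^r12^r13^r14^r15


s1=0, s2=0, s3=0, s4=1

Syndrome = 8 (error at position 8)


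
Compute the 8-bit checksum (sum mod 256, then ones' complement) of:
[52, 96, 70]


Sum = 218 mod 256 = 218
Complement = 37

37


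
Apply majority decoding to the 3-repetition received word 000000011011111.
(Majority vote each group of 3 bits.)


Groups: 000, 000, 011, 011, 111
Majority votes: 00111

00111


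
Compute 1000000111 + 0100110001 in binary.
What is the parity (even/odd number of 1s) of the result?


1000000111 = 519
0100110001 = 305
Sum = 824 = 1100111000
1s count = 5

odd parity (5 ones in 1100111000)


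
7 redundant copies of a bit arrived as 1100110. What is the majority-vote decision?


Ones: 4 out of 7
Threshold: 4

1 (4/7 voted 1)


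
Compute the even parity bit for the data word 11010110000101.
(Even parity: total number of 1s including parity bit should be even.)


Number of 1s in data: 7
Parity bit: 1

1


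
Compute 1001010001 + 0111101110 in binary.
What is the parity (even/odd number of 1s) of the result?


1001010001 = 593
0111101110 = 494
Sum = 1087 = 10000111111
1s count = 7

odd parity (7 ones in 10000111111)


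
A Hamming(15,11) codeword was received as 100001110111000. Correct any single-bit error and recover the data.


Syndrome = 5: error at position 5

Data: 01110111000 (corrected bit 5)


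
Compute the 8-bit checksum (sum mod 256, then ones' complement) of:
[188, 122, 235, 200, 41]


Sum = 786 mod 256 = 18
Complement = 237

237


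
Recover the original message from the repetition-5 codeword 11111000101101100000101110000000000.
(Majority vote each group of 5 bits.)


Groups: 11111, 00010, 11011, 00000, 10111, 00000, 00000
Majority votes: 1010100

1010100


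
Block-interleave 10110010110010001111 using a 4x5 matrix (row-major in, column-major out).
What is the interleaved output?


Matrix:
  10110
  01011
  00100
  01111
Read columns: 10000101101111010101

10000101101111010101


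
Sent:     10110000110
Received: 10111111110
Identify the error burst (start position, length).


XOR: 00001111000

Burst at position 4, length 4


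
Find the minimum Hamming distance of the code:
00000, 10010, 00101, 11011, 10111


Comparing all pairs, minimum distance: 2
Can detect 1 errors, correct 0 errors

2


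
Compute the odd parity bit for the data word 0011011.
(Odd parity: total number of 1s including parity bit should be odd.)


Number of 1s in data: 4
Parity bit: 1

1


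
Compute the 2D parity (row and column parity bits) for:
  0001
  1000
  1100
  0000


Row parities: 1100
Column parities: 0101

Row P: 1100, Col P: 0101, Corner: 0


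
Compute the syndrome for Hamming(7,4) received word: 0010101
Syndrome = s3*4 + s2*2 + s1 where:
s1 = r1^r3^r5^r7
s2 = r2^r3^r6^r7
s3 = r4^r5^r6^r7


s1=1, s2=0, s3=0

Syndrome = 1 (error at position 1)


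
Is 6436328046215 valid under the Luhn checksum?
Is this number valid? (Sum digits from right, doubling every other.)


Luhn sum = 51
51 mod 10 = 1

Invalid (Luhn sum mod 10 = 1)


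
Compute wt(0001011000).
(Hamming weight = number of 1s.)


Counting 1s in 0001011000

3


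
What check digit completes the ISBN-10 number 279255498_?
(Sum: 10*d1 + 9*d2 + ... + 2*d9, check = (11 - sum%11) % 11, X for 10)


Weighted sum: 283
283 mod 11 = 8

Check digit: 3


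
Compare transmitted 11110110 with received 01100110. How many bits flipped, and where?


XOR: 10010000

2 error(s) at position(s): 0, 3


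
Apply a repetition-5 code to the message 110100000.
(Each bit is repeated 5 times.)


Each bit -> 5 copies

111111111100000111110000000000000000000000000


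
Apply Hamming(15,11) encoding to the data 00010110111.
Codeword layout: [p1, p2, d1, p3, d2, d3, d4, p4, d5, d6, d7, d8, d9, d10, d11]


Parity bits: p1=0, p2=1, p3=0, p4=1

010000110110111


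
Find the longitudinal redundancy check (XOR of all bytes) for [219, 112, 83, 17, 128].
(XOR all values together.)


XOR chain: 219 ^ 112 ^ 83 ^ 17 ^ 128 = 105

105


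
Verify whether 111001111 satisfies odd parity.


Number of 1s: 7

Yes, parity is correct (7 ones)


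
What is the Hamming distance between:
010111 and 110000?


XOR: 100111
Count of 1s: 4

4


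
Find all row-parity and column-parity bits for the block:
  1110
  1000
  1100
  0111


Row parities: 1101
Column parities: 1101

Row P: 1101, Col P: 1101, Corner: 1


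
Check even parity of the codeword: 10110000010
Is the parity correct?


Number of 1s: 4

Yes, parity is correct (4 ones)


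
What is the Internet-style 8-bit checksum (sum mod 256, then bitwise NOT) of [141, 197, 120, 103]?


Sum = 561 mod 256 = 49
Complement = 206

206


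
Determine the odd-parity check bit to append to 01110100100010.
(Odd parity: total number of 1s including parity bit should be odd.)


Number of 1s in data: 6
Parity bit: 1

1


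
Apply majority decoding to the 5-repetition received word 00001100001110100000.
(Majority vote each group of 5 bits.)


Groups: 00001, 10000, 11101, 00000
Majority votes: 0010

0010


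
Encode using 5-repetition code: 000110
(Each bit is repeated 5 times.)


Each bit -> 5 copies

000000000000000111111111100000


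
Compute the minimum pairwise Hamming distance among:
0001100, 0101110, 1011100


Comparing all pairs, minimum distance: 2
Can detect 1 errors, correct 0 errors

2


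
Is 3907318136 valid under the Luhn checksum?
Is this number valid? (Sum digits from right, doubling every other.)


Luhn sum = 49
49 mod 10 = 9

Invalid (Luhn sum mod 10 = 9)


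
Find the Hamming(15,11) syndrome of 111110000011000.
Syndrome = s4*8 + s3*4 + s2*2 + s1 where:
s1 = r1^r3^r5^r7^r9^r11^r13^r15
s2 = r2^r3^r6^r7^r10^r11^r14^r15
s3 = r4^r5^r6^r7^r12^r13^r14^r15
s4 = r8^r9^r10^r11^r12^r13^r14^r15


s1=0, s2=1, s3=1, s4=0

Syndrome = 6 (error at position 6)


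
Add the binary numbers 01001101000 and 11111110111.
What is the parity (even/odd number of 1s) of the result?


01001101000 = 616
11111110111 = 2039
Sum = 2655 = 101001011111
1s count = 8

even parity (8 ones in 101001011111)


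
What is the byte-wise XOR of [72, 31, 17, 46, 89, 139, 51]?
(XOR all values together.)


XOR chain: 72 ^ 31 ^ 17 ^ 46 ^ 89 ^ 139 ^ 51 = 137

137


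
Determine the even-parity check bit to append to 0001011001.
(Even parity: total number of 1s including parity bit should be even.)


Number of 1s in data: 4
Parity bit: 0

0


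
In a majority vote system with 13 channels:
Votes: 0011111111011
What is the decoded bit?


Ones: 10 out of 13
Threshold: 7

1 (10/13 voted 1)


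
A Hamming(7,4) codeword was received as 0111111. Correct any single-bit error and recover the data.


Syndrome = 1: error at position 1

Data: 1111 (corrected bit 1)


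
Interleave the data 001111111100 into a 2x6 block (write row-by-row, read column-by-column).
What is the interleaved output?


Matrix:
  001111
  111100
Read columns: 010111111010

010111111010


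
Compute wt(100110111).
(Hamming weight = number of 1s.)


Counting 1s in 100110111

6


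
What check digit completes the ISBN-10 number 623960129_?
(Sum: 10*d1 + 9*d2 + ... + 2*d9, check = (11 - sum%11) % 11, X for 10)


Weighted sum: 229
229 mod 11 = 9

Check digit: 2


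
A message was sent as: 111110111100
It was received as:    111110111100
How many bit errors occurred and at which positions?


XOR: 000000000000

0 errors (received matches sent)


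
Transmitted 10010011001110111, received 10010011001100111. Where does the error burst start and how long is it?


XOR: 00000000000010000

Burst at position 12, length 1


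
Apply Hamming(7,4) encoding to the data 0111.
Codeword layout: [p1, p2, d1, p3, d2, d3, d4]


Parity bits: p1=0, p2=0, p3=1

0001111


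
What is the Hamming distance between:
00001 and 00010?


XOR: 00011
Count of 1s: 2

2


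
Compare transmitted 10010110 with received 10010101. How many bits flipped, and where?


XOR: 00000011

2 error(s) at position(s): 6, 7


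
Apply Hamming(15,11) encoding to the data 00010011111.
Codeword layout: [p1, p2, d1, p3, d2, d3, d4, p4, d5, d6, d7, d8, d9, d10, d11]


Parity bits: p1=0, p2=0, p3=1, p4=1

000100110011111


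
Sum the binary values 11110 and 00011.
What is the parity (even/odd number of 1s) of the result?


11110 = 30
00011 = 3
Sum = 33 = 100001
1s count = 2

even parity (2 ones in 100001)


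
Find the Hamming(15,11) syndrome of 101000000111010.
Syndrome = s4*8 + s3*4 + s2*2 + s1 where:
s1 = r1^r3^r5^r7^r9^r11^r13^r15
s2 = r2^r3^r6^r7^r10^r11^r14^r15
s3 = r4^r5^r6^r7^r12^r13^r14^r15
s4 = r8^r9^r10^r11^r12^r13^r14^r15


s1=1, s2=0, s3=0, s4=0

Syndrome = 1 (error at position 1)


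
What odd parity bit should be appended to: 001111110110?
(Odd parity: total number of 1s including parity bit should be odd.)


Number of 1s in data: 8
Parity bit: 1

1


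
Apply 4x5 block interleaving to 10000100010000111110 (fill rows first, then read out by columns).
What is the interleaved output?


Matrix:
  10000
  10001
  00001
  11110
Read columns: 11010001000100010110

11010001000100010110


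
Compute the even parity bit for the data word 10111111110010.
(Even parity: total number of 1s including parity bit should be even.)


Number of 1s in data: 10
Parity bit: 0

0


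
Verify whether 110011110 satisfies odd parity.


Number of 1s: 6

No, parity error (6 ones)


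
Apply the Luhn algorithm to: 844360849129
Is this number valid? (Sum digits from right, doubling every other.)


Luhn sum = 59
59 mod 10 = 9

Invalid (Luhn sum mod 10 = 9)


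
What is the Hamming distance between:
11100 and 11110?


XOR: 00010
Count of 1s: 1

1


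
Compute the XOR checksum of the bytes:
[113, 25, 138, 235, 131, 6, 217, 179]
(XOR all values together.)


XOR chain: 113 ^ 25 ^ 138 ^ 235 ^ 131 ^ 6 ^ 217 ^ 179 = 230

230


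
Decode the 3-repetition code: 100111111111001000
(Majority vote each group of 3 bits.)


Groups: 100, 111, 111, 111, 001, 000
Majority votes: 011100

011100


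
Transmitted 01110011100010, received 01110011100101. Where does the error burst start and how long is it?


XOR: 00000000000111

Burst at position 11, length 3


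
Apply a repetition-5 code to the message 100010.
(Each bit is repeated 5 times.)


Each bit -> 5 copies

111110000000000000001111100000


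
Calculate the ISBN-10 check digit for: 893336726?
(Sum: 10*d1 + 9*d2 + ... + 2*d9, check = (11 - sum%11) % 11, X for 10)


Weighted sum: 300
300 mod 11 = 3

Check digit: 8


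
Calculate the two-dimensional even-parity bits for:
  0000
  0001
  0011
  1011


Row parities: 0101
Column parities: 1001

Row P: 0101, Col P: 1001, Corner: 0


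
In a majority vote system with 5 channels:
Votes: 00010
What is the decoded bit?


Ones: 1 out of 5
Threshold: 3

0 (1/5 voted 1)


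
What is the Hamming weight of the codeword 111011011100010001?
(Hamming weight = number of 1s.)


Counting 1s in 111011011100010001

10


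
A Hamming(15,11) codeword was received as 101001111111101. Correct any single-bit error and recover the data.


Syndrome = 13: error at position 13

Data: 10111111001 (corrected bit 13)


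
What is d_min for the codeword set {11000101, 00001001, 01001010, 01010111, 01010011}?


Comparing all pairs, minimum distance: 1
Can detect 0 errors, correct 0 errors

1


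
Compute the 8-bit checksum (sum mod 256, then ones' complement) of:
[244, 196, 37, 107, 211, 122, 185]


Sum = 1102 mod 256 = 78
Complement = 177

177


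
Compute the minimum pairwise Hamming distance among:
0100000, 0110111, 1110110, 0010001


Comparing all pairs, minimum distance: 2
Can detect 1 errors, correct 0 errors

2


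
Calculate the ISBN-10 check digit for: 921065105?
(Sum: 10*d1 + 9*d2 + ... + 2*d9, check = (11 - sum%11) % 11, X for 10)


Weighted sum: 191
191 mod 11 = 4

Check digit: 7


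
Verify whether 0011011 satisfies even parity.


Number of 1s: 4

Yes, parity is correct (4 ones)


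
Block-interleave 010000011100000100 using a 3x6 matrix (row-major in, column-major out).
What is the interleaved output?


Matrix:
  010000
  011100
  000100
Read columns: 000110010011000000

000110010011000000


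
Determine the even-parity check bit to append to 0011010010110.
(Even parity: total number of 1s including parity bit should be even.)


Number of 1s in data: 6
Parity bit: 0

0


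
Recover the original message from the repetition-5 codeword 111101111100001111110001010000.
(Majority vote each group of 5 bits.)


Groups: 11110, 11111, 00001, 11111, 00010, 10000
Majority votes: 110100

110100


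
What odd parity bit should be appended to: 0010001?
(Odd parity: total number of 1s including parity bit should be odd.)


Number of 1s in data: 2
Parity bit: 1

1


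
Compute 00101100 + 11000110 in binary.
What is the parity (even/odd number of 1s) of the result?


00101100 = 44
11000110 = 198
Sum = 242 = 11110010
1s count = 5

odd parity (5 ones in 11110010)


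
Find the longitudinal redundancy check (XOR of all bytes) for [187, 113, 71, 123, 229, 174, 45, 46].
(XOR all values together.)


XOR chain: 187 ^ 113 ^ 71 ^ 123 ^ 229 ^ 174 ^ 45 ^ 46 = 190

190


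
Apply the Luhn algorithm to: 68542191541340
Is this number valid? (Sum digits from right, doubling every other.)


Luhn sum = 49
49 mod 10 = 9

Invalid (Luhn sum mod 10 = 9)


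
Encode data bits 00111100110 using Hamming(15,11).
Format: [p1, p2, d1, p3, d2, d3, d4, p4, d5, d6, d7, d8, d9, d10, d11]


Parity bits: p1=1, p2=0, p3=0, p4=0

100001101100110


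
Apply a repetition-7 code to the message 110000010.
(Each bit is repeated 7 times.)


Each bit -> 7 copies

111111111111110000000000000000000000000000000000011111110000000


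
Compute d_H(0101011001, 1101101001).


XOR: 1000110000
Count of 1s: 3

3


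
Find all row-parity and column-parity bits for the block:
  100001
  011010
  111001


Row parities: 010
Column parities: 000010

Row P: 010, Col P: 000010, Corner: 1


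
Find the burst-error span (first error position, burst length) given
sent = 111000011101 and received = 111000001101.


XOR: 000000010000

Burst at position 7, length 1


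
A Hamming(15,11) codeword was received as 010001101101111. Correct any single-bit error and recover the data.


Syndrome = 0: no error detected

Data: 00111101111 (no errors)


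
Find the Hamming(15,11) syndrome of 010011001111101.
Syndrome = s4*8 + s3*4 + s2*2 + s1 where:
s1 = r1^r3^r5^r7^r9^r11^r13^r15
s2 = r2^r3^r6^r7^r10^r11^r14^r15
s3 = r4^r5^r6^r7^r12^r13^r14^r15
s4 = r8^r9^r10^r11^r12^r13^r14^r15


s1=1, s2=1, s3=1, s4=0

Syndrome = 7 (error at position 7)


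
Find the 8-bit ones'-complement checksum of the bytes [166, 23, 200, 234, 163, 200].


Sum = 986 mod 256 = 218
Complement = 37

37


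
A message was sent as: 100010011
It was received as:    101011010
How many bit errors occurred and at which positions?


XOR: 001001001

3 error(s) at position(s): 2, 5, 8


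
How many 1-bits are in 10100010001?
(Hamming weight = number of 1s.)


Counting 1s in 10100010001

4


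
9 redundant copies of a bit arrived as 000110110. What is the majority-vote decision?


Ones: 4 out of 9
Threshold: 5

0 (4/9 voted 1)


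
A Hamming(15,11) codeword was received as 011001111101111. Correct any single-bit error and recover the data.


Syndrome = 11: error at position 11

Data: 10111111111 (corrected bit 11)


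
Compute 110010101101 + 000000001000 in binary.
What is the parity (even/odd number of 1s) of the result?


110010101101 = 3245
000000001000 = 8
Sum = 3253 = 110010110101
1s count = 7

odd parity (7 ones in 110010110101)


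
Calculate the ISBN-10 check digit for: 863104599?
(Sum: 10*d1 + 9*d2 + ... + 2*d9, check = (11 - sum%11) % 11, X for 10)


Weighted sum: 250
250 mod 11 = 8

Check digit: 3


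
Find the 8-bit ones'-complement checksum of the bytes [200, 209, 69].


Sum = 478 mod 256 = 222
Complement = 33

33


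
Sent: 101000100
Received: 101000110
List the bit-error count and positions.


XOR: 000000010

1 error(s) at position(s): 7


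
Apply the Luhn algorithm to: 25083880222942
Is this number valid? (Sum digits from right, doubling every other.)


Luhn sum = 67
67 mod 10 = 7

Invalid (Luhn sum mod 10 = 7)


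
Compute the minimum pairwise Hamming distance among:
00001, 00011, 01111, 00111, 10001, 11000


Comparing all pairs, minimum distance: 1
Can detect 0 errors, correct 0 errors

1


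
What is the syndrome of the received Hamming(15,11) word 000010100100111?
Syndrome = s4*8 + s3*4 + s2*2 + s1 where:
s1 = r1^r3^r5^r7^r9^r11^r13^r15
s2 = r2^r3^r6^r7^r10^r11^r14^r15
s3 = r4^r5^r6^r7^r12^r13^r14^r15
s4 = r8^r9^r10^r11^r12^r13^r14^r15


s1=0, s2=0, s3=1, s4=0

Syndrome = 4 (error at position 4)


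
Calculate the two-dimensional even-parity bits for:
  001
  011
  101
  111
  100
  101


Row parities: 100110
Column parities: 001

Row P: 100110, Col P: 001, Corner: 1


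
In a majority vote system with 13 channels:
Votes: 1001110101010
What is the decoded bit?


Ones: 7 out of 13
Threshold: 7

1 (7/13 voted 1)


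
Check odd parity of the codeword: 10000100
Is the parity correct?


Number of 1s: 2

No, parity error (2 ones)


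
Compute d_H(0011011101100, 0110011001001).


XOR: 0101000100101
Count of 1s: 5

5


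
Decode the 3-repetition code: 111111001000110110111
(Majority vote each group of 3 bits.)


Groups: 111, 111, 001, 000, 110, 110, 111
Majority votes: 1100111

1100111


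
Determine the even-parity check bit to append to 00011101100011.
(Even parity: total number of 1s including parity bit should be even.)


Number of 1s in data: 7
Parity bit: 1

1


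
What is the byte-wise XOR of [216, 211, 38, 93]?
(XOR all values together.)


XOR chain: 216 ^ 211 ^ 38 ^ 93 = 112

112


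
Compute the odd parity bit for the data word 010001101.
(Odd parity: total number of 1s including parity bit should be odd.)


Number of 1s in data: 4
Parity bit: 1

1


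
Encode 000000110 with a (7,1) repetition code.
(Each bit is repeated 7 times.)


Each bit -> 7 copies

000000000000000000000000000000000000000000111111111111110000000


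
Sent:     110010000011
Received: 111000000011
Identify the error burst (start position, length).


XOR: 001010000000

Burst at position 2, length 3


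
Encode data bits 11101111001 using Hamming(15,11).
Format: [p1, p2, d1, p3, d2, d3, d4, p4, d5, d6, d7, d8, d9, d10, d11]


Parity bits: p1=1, p2=1, p3=0, p4=1

111011011111001


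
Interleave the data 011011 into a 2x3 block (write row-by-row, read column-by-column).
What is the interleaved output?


Matrix:
  011
  011
Read columns: 001111

001111


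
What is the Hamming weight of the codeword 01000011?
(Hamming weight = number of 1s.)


Counting 1s in 01000011

3


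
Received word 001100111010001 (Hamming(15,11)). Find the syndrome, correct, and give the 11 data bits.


Syndrome = 5: error at position 5

Data: 11011010001 (corrected bit 5)


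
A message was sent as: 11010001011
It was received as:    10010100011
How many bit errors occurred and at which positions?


XOR: 01000101000

3 error(s) at position(s): 1, 5, 7


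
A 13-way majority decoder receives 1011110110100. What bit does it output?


Ones: 8 out of 13
Threshold: 7

1 (8/13 voted 1)


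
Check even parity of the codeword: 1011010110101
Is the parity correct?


Number of 1s: 8

Yes, parity is correct (8 ones)


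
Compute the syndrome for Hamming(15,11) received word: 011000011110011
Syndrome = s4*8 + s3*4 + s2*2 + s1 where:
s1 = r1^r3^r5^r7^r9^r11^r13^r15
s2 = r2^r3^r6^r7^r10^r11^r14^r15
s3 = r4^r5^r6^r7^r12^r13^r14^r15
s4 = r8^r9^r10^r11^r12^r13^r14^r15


s1=0, s2=0, s3=0, s4=0

Syndrome = 0 (no error)


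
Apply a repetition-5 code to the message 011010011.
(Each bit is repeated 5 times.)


Each bit -> 5 copies

000001111111111000001111100000000001111111111


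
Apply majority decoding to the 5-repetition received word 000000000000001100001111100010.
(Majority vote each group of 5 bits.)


Groups: 00000, 00000, 00001, 10000, 11111, 00010
Majority votes: 000010

000010


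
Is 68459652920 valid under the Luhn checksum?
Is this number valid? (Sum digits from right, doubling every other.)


Luhn sum = 52
52 mod 10 = 2

Invalid (Luhn sum mod 10 = 2)


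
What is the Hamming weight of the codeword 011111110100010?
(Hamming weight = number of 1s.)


Counting 1s in 011111110100010

9


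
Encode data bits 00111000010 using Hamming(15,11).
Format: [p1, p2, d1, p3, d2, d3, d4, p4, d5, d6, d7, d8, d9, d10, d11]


Parity bits: p1=0, p2=1, p3=1, p4=0

010101101000010


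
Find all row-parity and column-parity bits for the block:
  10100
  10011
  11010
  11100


Row parities: 0111
Column parities: 00001

Row P: 0111, Col P: 00001, Corner: 1


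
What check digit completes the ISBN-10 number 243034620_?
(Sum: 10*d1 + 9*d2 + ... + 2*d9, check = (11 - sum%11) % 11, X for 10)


Weighted sum: 148
148 mod 11 = 5

Check digit: 6


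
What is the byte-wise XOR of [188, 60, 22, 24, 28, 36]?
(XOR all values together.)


XOR chain: 188 ^ 60 ^ 22 ^ 24 ^ 28 ^ 36 = 182

182


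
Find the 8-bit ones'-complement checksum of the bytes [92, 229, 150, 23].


Sum = 494 mod 256 = 238
Complement = 17

17
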